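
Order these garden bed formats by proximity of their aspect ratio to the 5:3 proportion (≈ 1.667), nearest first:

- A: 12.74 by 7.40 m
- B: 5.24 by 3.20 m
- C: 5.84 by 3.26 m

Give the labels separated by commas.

B, A, C

Ratios: A = 12.74 / 7.40 ≈ 1.722; B = 5.24 / 3.20 ≈ 1.637; C = 5.84 / 3.26 ≈ 1.791.
|Δ from 1.667|: A 0.055; B 0.030; C 0.124.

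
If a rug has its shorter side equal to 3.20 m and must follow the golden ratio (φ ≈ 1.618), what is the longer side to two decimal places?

5.18 m

golden ratio ≈ 1.61803.
Longer side = 3.20 × 1.61803 ≈ 5.1777 → 5.18 m.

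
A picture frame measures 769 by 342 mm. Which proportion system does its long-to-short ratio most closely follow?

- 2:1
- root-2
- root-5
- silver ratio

769/342 ≈ 2.249. Nearest candidates are root-5 (2.236, off by 0.013) and silver ratio (2.414, off by 0.165).

root-5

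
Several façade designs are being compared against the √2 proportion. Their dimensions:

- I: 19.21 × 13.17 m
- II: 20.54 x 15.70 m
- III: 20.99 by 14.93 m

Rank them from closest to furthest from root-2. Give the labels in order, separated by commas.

III, I, II

I: 19.21/13.17 ≈ 1.459 → |1.459 − 1.414| = 0.045
II: 20.54/15.70 ≈ 1.308 → |1.308 − 1.414| = 0.106
III: 20.99/14.93 ≈ 1.406 → |1.406 − 1.414| = 0.008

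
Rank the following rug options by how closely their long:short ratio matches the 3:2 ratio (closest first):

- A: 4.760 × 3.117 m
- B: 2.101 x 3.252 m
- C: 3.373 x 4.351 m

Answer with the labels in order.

Ratios: A = 4.760 / 3.117 ≈ 1.527; B = 3.252 / 2.101 ≈ 1.548; C = 4.351 / 3.373 ≈ 1.290.
|Δ from 1.500|: A 0.027; B 0.048; C 0.210.

A, B, C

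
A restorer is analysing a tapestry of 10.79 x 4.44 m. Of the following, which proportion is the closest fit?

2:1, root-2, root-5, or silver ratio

silver ratio

10.79/4.44 ≈ 2.430. Nearest candidates are silver ratio (2.414, off by 0.016) and root-5 (2.236, off by 0.194).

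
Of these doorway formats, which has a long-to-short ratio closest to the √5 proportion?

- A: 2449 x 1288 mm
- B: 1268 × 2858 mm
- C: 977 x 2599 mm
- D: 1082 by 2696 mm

Ratios (long/short): A ≈ 1.901; B ≈ 2.254; C ≈ 2.660; D ≈ 2.492.
root-5 ≈ 2.236; option B is nearest (Δ 0.018).

B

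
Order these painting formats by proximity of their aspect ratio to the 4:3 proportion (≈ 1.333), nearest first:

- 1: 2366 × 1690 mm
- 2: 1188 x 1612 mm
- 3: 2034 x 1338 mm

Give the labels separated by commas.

2, 1, 3

Ratios: 1 = 2366 / 1690 ≈ 1.400; 2 = 1612 / 1188 ≈ 1.357; 3 = 2034 / 1338 ≈ 1.520.
|Δ from 1.333|: 1 0.067; 2 0.024; 3 0.187.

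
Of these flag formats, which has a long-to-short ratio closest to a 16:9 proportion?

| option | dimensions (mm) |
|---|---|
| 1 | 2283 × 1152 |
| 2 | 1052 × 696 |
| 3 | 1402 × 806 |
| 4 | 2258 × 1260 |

4

Ratios (long/short): 1 ≈ 1.982; 2 ≈ 1.511; 3 ≈ 1.739; 4 ≈ 1.792.
16:9 ≈ 1.778; option 4 is nearest (Δ 0.014).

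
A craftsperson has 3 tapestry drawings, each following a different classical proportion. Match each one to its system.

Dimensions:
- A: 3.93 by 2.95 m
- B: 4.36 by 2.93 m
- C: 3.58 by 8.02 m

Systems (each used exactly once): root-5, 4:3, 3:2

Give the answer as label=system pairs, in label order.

Ratios: A ≈ 1.332; B ≈ 1.488; C ≈ 2.240.
Targets: root-5 ≈ 2.236; 4:3 ≈ 1.333; 3:2 ≈ 1.500.

A=4:3, B=3:2, C=root-5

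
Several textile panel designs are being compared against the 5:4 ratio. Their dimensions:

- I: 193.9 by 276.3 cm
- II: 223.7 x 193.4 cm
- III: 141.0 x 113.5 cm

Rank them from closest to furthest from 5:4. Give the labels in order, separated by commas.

I: 276.3/193.9 ≈ 1.425 → |1.425 − 1.250| = 0.175
II: 223.7/193.4 ≈ 1.157 → |1.157 − 1.250| = 0.093
III: 141.0/113.5 ≈ 1.242 → |1.242 − 1.250| = 0.008

III, II, I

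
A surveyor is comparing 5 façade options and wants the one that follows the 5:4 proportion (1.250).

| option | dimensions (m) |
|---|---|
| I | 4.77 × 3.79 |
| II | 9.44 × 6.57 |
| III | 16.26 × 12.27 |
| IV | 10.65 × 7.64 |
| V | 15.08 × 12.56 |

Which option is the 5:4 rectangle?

I

Target 5:4 ≈ 1.250.
I: 1.259 (Δ0.009)  II: 1.437 (Δ0.187)  III: 1.325 (Δ0.075)  IV: 1.394 (Δ0.144)  V: 1.201 (Δ0.049)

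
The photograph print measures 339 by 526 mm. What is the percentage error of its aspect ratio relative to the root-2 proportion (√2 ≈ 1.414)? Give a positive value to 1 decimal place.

9.7%

Ratio = 526 / 339 ≈ 1.5516.
Ideal root-2 ≈ 1.4142. |1.5516 − 1.4142| / 1.4142 ≈ 9.72% → 9.7%.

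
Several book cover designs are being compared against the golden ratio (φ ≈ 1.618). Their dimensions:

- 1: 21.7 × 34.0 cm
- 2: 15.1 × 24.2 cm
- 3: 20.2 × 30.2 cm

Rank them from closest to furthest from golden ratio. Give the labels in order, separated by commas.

1: 34.0/21.7 ≈ 1.567 → |1.567 − 1.618| = 0.051
2: 24.2/15.1 ≈ 1.603 → |1.603 − 1.618| = 0.015
3: 30.2/20.2 ≈ 1.495 → |1.495 − 1.618| = 0.123

2, 1, 3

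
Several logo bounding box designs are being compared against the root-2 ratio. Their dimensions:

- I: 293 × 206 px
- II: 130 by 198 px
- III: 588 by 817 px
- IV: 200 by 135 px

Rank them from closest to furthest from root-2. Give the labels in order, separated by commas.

I, III, IV, II

Ratios: I = 293 / 206 ≈ 1.422; II = 198 / 130 ≈ 1.523; III = 817 / 588 ≈ 1.389; IV = 200 / 135 ≈ 1.481.
|Δ from 1.414|: I 0.008; II 0.109; III 0.025; IV 0.067.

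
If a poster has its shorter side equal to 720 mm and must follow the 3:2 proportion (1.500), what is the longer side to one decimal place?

3:2 = 1.50000.
Longer side = 720 × 1.50000 ≈ 1080.000 → 1080.0 mm.

1080.0 mm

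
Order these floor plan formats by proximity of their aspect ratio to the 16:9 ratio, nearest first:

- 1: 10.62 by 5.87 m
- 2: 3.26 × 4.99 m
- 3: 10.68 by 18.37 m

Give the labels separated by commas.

1, 3, 2

1: 10.62/5.87 ≈ 1.809 → |1.809 − 1.778| = 0.031
2: 4.99/3.26 ≈ 1.531 → |1.531 − 1.778| = 0.247
3: 18.37/10.68 ≈ 1.720 → |1.720 − 1.778| = 0.058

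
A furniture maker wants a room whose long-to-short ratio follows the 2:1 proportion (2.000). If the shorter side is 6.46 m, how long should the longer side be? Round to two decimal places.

12.92 m

2:1 = 2.00000.
Longer side = 6.46 × 2.00000 ≈ 12.9200 → 12.92 m.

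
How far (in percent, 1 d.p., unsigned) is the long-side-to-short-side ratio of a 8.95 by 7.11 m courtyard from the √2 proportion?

11.0%

Ratio = 8.95 / 7.11 ≈ 1.2588.
Ideal root-2 ≈ 1.4142. |1.2588 − 1.4142| / 1.4142 ≈ 10.99% → 11.0%.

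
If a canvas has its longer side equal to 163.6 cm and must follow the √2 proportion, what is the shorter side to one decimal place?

115.7 cm

root-2 ≈ 1.41421.
Shorter side = 163.6 ÷ 1.41421 ≈ 115.683 → 115.7 cm.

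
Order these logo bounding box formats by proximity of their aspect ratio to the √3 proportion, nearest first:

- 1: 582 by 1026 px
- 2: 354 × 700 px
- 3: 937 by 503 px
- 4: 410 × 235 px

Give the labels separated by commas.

Ratios: 1 = 1026 / 582 ≈ 1.763; 2 = 700 / 354 ≈ 1.977; 3 = 937 / 503 ≈ 1.863; 4 = 410 / 235 ≈ 1.745.
|Δ from 1.732|: 1 0.031; 2 0.245; 3 0.131; 4 0.013.

4, 1, 3, 2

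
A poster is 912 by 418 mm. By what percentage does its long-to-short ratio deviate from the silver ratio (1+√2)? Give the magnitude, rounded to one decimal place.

Ratio = 912 / 418 ≈ 2.1818.
Ideal silver ratio ≈ 2.4142. |2.1818 − 2.4142| / 2.4142 ≈ 9.63% → 9.6%.

9.6%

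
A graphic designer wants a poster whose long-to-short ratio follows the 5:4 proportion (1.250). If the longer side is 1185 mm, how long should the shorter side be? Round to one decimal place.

5:4 = 1.25000.
Shorter side = 1185 ÷ 1.25000 ≈ 948.000 → 948.0 mm.

948.0 mm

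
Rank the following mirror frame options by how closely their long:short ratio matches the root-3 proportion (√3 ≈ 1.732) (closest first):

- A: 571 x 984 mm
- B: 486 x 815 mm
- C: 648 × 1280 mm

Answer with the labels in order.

A: 984/571 ≈ 1.723 → |1.723 − 1.732| = 0.009
B: 815/486 ≈ 1.677 → |1.677 − 1.732| = 0.055
C: 1280/648 ≈ 1.975 → |1.975 − 1.732| = 0.243

A, B, C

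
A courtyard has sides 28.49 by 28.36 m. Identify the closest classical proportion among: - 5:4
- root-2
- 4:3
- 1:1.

28.49/28.36 ≈ 1.005. Nearest candidates are 1:1 (1.000, off by 0.005) and 5:4 (1.250, off by 0.245).

1:1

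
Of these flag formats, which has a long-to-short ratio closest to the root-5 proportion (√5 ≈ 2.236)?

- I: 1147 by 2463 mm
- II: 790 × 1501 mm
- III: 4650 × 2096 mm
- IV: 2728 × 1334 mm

Target root-5 ≈ 2.236.
I: 2.147 (Δ0.089)  II: 1.900 (Δ0.336)  III: 2.219 (Δ0.017)  IV: 2.045 (Δ0.191)

III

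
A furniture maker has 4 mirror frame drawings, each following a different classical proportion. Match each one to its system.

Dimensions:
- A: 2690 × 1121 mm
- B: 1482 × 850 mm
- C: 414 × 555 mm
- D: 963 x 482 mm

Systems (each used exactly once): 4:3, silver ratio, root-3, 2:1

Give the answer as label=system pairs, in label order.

A=silver ratio, B=root-3, C=4:3, D=2:1

Ratios: A ≈ 2.400; B ≈ 1.744; C ≈ 1.341; D ≈ 1.998.
Targets: 4:3 ≈ 1.333; silver ratio ≈ 2.414; root-3 ≈ 1.732; 2:1 ≈ 2.000.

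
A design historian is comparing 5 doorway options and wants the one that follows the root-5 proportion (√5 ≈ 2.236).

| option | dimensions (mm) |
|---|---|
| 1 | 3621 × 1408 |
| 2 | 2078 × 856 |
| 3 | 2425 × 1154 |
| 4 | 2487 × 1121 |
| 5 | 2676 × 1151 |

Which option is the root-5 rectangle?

4

Target root-5 ≈ 2.236.
1: 2.572 (Δ0.336)  2: 2.428 (Δ0.192)  3: 2.101 (Δ0.135)  4: 2.219 (Δ0.017)  5: 2.325 (Δ0.089)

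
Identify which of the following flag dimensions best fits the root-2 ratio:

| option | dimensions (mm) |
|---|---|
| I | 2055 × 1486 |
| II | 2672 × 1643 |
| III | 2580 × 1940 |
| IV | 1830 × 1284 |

Ratios (long/short): I ≈ 1.383; II ≈ 1.626; III ≈ 1.330; IV ≈ 1.425.
root-2 ≈ 1.414; option IV is nearest (Δ 0.011).

IV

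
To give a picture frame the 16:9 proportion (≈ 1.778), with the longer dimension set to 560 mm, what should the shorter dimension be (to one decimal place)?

16:9 ≈ 1.77778.
Shorter side = 560 ÷ 1.77778 ≈ 315.000 → 315.0 mm.

315.0 mm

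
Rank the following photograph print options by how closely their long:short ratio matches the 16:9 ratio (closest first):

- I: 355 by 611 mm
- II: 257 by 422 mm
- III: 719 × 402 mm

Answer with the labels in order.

III, I, II

I: 611/355 ≈ 1.721 → |1.721 − 1.778| = 0.057
II: 422/257 ≈ 1.642 → |1.642 − 1.778| = 0.136
III: 719/402 ≈ 1.789 → |1.789 − 1.778| = 0.011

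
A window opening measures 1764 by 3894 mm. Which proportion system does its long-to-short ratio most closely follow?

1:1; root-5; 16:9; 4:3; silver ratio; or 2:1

root-5

3894/1764 ≈ 2.207. Nearest candidates are root-5 (2.236, off by 0.029) and silver ratio (2.414, off by 0.207).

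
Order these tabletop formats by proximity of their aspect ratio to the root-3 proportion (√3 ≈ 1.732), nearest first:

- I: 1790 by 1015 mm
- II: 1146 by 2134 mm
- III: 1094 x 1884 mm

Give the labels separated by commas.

III, I, II

I: 1790/1015 ≈ 1.764 → |1.764 − 1.732| = 0.032
II: 2134/1146 ≈ 1.862 → |1.862 − 1.732| = 0.130
III: 1884/1094 ≈ 1.722 → |1.722 − 1.732| = 0.010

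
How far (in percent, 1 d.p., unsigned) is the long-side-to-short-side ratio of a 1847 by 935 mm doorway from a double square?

1.2%

Ratio = 1847 / 935 ≈ 1.9754.
Ideal 2:1 = 2.0000. |1.9754 − 2.0000| / 2.0000 ≈ 1.23% → 1.2%.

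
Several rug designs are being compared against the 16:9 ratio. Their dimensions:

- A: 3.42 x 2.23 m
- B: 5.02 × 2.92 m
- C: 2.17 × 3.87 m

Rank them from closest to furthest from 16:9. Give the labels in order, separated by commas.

A: 3.42/2.23 ≈ 1.534 → |1.534 − 1.778| = 0.244
B: 5.02/2.92 ≈ 1.719 → |1.719 − 1.778| = 0.059
C: 3.87/2.17 ≈ 1.783 → |1.783 − 1.778| = 0.005

C, B, A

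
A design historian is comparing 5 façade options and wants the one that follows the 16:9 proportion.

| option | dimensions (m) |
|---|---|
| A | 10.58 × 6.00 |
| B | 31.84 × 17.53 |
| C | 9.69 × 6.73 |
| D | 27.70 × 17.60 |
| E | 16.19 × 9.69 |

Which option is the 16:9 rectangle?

A

Ratios (long/short): A ≈ 1.763; B ≈ 1.816; C ≈ 1.440; D ≈ 1.574; E ≈ 1.671.
16:9 ≈ 1.778; option A is nearest (Δ 0.015).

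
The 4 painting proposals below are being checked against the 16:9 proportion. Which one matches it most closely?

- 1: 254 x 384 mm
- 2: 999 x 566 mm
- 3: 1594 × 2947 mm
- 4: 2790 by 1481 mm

2

Target 16:9 ≈ 1.778.
1: 1.512 (Δ0.266)  2: 1.765 (Δ0.013)  3: 1.849 (Δ0.071)  4: 1.884 (Δ0.106)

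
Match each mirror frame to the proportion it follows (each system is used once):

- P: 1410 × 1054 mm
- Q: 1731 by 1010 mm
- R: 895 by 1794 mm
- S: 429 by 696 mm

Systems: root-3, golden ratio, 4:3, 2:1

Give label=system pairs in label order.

P=4:3, Q=root-3, R=2:1, S=golden ratio

P = 1410/1054 ≈ 1.338 → 4:3 (1.333)
Q = 1731/1010 ≈ 1.714 → root-3 (1.732)
R = 1794/895 ≈ 2.004 → 2:1 (2.000)
S = 696/429 ≈ 1.622 → golden ratio (1.618)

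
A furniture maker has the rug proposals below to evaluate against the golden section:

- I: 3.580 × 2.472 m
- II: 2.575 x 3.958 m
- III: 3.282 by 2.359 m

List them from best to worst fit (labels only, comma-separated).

I: 3.580/2.472 ≈ 1.448 → |1.448 − 1.618| = 0.170
II: 3.958/2.575 ≈ 1.537 → |1.537 − 1.618| = 0.081
III: 3.282/2.359 ≈ 1.391 → |1.391 − 1.618| = 0.227

II, I, III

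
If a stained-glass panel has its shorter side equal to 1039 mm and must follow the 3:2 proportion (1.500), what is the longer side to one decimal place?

3:2 = 1.50000.
Longer side = 1039 × 1.50000 ≈ 1558.500 → 1558.5 mm.

1558.5 mm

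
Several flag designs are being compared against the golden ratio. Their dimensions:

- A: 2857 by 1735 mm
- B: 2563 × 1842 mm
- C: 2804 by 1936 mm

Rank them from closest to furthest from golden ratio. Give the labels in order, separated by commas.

Ratios: A = 2857 / 1735 ≈ 1.647; B = 2563 / 1842 ≈ 1.391; C = 2804 / 1936 ≈ 1.448.
|Δ from 1.618|: A 0.029; B 0.227; C 0.170.

A, C, B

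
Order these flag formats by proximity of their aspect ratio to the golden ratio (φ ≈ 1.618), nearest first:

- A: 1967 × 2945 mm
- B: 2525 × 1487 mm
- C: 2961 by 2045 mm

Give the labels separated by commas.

A: 2945/1967 ≈ 1.497 → |1.497 − 1.618| = 0.121
B: 2525/1487 ≈ 1.698 → |1.698 − 1.618| = 0.080
C: 2961/2045 ≈ 1.448 → |1.448 − 1.618| = 0.170

B, A, C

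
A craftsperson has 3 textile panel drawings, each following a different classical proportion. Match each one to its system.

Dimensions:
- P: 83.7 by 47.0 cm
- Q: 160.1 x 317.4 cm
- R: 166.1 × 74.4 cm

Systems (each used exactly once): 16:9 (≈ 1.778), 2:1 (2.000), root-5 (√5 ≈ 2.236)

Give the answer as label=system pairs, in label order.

P=16:9, Q=2:1, R=root-5

Ratios: P ≈ 1.781; Q ≈ 1.983; R ≈ 2.233.
Targets: 16:9 ≈ 1.778; 2:1 ≈ 2.000; root-5 ≈ 2.236.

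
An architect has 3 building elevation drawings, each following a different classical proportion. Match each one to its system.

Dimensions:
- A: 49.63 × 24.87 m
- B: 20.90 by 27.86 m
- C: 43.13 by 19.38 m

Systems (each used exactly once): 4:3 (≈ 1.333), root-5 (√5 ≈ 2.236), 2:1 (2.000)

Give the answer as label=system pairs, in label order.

A = 49.63/24.87 ≈ 1.996 → 2:1 (2.000)
B = 27.86/20.90 ≈ 1.333 → 4:3 (1.333)
C = 43.13/19.38 ≈ 2.225 → root-5 (2.236)

A=2:1, B=4:3, C=root-5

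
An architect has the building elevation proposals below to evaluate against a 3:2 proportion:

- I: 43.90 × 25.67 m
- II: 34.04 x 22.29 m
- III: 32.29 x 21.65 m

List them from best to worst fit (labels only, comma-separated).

I: 43.90/25.67 ≈ 1.710 → |1.710 − 1.500| = 0.210
II: 34.04/22.29 ≈ 1.527 → |1.527 − 1.500| = 0.027
III: 32.29/21.65 ≈ 1.491 → |1.491 − 1.500| = 0.009

III, II, I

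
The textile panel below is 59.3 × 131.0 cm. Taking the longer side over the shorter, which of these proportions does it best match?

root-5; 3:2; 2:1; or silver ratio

root-5

131.0/59.3 ≈ 2.209. Nearest candidates are root-5 (2.236, off by 0.027) and silver ratio (2.414, off by 0.205).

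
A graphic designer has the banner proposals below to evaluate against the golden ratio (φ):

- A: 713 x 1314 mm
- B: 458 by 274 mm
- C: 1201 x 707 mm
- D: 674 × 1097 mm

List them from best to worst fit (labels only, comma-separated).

Ratios: A = 1314 / 713 ≈ 1.843; B = 458 / 274 ≈ 1.672; C = 1201 / 707 ≈ 1.699; D = 1097 / 674 ≈ 1.628.
|Δ from 1.618|: A 0.225; B 0.054; C 0.081; D 0.010.

D, B, C, A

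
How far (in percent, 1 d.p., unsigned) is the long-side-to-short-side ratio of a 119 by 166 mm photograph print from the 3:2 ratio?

7.0%

Ratio = 166 / 119 ≈ 1.3950.
Ideal 3:2 = 1.5000. |1.3950 − 1.5000| / 1.5000 ≈ 7.00% → 7.0%.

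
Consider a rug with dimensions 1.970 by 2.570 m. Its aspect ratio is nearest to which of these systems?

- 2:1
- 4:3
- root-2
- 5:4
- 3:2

4:3

Ratio = 2.570 / 1.970 ≈ 1.305.
Distances: 2:1 2.000 (Δ 0.695); 4:3 1.333 (Δ 0.028); root-2 1.414 (Δ 0.109); 5:4 1.250 (Δ 0.055); 3:2 1.500 (Δ 0.195).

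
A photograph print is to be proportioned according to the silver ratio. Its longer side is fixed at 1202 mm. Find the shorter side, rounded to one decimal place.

497.9 mm

silver ratio ≈ 2.41421.
Shorter side = 1202 ÷ 2.41421 ≈ 497.885 → 497.9 mm.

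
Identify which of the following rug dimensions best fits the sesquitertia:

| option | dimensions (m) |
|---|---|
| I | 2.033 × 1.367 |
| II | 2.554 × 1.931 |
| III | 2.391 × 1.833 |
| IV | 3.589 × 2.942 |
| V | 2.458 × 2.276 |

Ratios (long/short): I ≈ 1.487; II ≈ 1.323; III ≈ 1.304; IV ≈ 1.220; V ≈ 1.080.
4:3 ≈ 1.333; option II is nearest (Δ 0.010).

II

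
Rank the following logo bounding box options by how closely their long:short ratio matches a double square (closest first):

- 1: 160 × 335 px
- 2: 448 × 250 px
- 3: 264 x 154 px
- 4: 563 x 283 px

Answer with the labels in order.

4, 1, 2, 3

Ratios: 1 = 335 / 160 ≈ 2.094; 2 = 448 / 250 ≈ 1.792; 3 = 264 / 154 ≈ 1.714; 4 = 563 / 283 ≈ 1.989.
|Δ from 2.000|: 1 0.094; 2 0.208; 3 0.286; 4 0.011.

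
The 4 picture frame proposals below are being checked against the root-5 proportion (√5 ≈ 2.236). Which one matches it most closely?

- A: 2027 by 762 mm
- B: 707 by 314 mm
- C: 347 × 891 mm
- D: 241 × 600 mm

B

Ratios (long/short): A ≈ 2.660; B ≈ 2.252; C ≈ 2.568; D ≈ 2.490.
root-5 ≈ 2.236; option B is nearest (Δ 0.016).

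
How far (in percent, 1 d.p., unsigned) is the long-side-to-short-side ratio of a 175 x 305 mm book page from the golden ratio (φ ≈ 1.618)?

7.7%

Ratio = 305 / 175 ≈ 1.7429.
Ideal golden ratio ≈ 1.6180. |1.7429 − 1.6180| / 1.6180 ≈ 7.72% → 7.7%.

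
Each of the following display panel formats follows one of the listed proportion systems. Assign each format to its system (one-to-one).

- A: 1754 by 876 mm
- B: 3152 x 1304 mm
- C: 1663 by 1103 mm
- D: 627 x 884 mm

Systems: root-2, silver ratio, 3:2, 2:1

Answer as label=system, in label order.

Ratios: A ≈ 2.002; B ≈ 2.417; C ≈ 1.508; D ≈ 1.410.
Targets: root-2 ≈ 1.414; silver ratio ≈ 2.414; 3:2 ≈ 1.500; 2:1 ≈ 2.000.

A=2:1, B=silver ratio, C=3:2, D=root-2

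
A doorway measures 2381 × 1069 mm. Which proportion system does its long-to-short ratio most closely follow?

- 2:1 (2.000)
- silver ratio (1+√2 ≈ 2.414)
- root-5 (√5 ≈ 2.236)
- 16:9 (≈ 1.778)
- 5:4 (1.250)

root-5

Ratio = 2381 / 1069 ≈ 2.227.
Distances: 2:1 2.000 (Δ 0.227); silver ratio 2.414 (Δ 0.187); root-5 2.236 (Δ 0.009); 16:9 1.778 (Δ 0.449); 5:4 1.250 (Δ 0.977).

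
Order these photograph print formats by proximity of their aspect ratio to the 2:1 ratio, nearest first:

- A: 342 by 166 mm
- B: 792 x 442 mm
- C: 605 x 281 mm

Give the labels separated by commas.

A: 342/166 ≈ 2.060 → |2.060 − 2.000| = 0.060
B: 792/442 ≈ 1.792 → |1.792 − 2.000| = 0.208
C: 605/281 ≈ 2.153 → |2.153 − 2.000| = 0.153

A, C, B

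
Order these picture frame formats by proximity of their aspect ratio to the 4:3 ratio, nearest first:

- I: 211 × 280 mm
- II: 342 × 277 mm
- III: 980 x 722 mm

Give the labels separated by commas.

I: 280/211 ≈ 1.327 → |1.327 − 1.333| = 0.006
II: 342/277 ≈ 1.235 → |1.235 − 1.333| = 0.098
III: 980/722 ≈ 1.357 → |1.357 − 1.333| = 0.024

I, III, II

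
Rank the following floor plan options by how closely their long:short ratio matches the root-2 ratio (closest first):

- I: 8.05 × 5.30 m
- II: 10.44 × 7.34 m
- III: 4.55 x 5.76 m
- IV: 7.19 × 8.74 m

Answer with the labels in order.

II, I, III, IV

Ratios: I = 8.05 / 5.30 ≈ 1.519; II = 10.44 / 7.34 ≈ 1.422; III = 5.76 / 4.55 ≈ 1.266; IV = 8.74 / 7.19 ≈ 1.216.
|Δ from 1.414|: I 0.105; II 0.008; III 0.148; IV 0.198.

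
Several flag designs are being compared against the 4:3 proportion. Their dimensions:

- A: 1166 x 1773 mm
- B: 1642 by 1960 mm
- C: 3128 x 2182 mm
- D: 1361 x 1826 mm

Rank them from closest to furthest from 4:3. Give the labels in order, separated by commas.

D, C, B, A

Ratios: A = 1773 / 1166 ≈ 1.521; B = 1960 / 1642 ≈ 1.194; C = 3128 / 2182 ≈ 1.434; D = 1826 / 1361 ≈ 1.342.
|Δ from 1.333|: A 0.188; B 0.139; C 0.101; D 0.009.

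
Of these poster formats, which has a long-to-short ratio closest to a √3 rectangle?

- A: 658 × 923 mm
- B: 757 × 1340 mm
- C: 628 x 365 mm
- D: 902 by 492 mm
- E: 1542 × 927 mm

Target root-3 ≈ 1.732.
A: 1.403 (Δ0.329)  B: 1.770 (Δ0.038)  C: 1.721 (Δ0.011)  D: 1.833 (Δ0.101)  E: 1.663 (Δ0.069)

C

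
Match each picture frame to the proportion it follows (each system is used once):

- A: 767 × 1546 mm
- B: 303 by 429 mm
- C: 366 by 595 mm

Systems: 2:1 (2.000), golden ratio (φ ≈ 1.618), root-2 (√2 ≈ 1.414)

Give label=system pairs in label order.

Ratios: A ≈ 2.016; B ≈ 1.416; C ≈ 1.626.
Targets: 2:1 ≈ 2.000; golden ratio ≈ 1.618; root-2 ≈ 1.414.

A=2:1, B=root-2, C=golden ratio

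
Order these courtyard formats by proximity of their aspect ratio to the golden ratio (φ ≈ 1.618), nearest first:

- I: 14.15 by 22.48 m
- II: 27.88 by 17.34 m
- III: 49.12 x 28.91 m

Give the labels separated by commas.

II, I, III

I: 22.48/14.15 ≈ 1.589 → |1.589 − 1.618| = 0.029
II: 27.88/17.34 ≈ 1.608 → |1.608 − 1.618| = 0.010
III: 49.12/28.91 ≈ 1.699 → |1.699 − 1.618| = 0.081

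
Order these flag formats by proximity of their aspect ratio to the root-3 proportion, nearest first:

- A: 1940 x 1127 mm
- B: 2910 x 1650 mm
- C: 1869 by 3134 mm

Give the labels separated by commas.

Ratios: A = 1940 / 1127 ≈ 1.721; B = 2910 / 1650 ≈ 1.764; C = 3134 / 1869 ≈ 1.677.
|Δ from 1.732|: A 0.011; B 0.032; C 0.055.

A, B, C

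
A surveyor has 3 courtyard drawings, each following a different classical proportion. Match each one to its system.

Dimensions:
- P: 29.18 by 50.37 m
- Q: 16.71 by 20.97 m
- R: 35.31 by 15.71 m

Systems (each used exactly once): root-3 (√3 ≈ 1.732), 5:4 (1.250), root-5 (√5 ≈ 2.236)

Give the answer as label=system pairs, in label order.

P = 50.37/29.18 ≈ 1.726 → root-3 (1.732)
Q = 20.97/16.71 ≈ 1.255 → 5:4 (1.250)
R = 35.31/15.71 ≈ 2.248 → root-5 (2.236)

P=root-3, Q=5:4, R=root-5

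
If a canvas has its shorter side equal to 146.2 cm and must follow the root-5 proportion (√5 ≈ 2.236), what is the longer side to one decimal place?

326.9 cm

root-5 ≈ 2.23607.
Longer side = 146.2 × 2.23607 ≈ 326.913 → 326.9 cm.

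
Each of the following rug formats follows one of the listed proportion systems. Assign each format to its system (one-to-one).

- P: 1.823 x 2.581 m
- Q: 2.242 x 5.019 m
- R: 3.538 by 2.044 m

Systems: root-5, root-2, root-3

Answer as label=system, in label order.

P = 2.581/1.823 ≈ 1.416 → root-2 (1.414)
Q = 5.019/2.242 ≈ 2.239 → root-5 (2.236)
R = 3.538/2.044 ≈ 1.731 → root-3 (1.732)

P=root-2, Q=root-5, R=root-3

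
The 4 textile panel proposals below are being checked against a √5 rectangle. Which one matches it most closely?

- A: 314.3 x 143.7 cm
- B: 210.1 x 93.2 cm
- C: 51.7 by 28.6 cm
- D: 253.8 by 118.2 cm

B

Target root-5 ≈ 2.236.
A: 2.187 (Δ0.049)  B: 2.254 (Δ0.018)  C: 1.808 (Δ0.428)  D: 2.147 (Δ0.089)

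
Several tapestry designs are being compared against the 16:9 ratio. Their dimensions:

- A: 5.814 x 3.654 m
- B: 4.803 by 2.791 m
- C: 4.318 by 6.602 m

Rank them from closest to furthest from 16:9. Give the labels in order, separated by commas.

B, A, C

Ratios: A = 5.814 / 3.654 ≈ 1.591; B = 4.803 / 2.791 ≈ 1.721; C = 6.602 / 4.318 ≈ 1.529.
|Δ from 1.778|: A 0.187; B 0.057; C 0.249.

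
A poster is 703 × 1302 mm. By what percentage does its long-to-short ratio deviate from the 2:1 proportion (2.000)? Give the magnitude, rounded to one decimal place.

Ratio = 1302 / 703 ≈ 1.8521.
Ideal 2:1 = 2.0000. |1.8521 − 2.0000| / 2.0000 ≈ 7.39% → 7.4%.

7.4%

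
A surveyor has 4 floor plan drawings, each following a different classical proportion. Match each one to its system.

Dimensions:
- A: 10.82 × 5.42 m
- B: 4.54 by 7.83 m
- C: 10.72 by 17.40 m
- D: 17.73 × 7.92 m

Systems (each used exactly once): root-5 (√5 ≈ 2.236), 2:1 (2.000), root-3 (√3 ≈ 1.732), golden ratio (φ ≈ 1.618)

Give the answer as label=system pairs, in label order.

A=2:1, B=root-3, C=golden ratio, D=root-5

A = 10.82/5.42 ≈ 1.996 → 2:1 (2.000)
B = 7.83/4.54 ≈ 1.725 → root-3 (1.732)
C = 17.40/10.72 ≈ 1.623 → golden ratio (1.618)
D = 17.73/7.92 ≈ 2.239 → root-5 (2.236)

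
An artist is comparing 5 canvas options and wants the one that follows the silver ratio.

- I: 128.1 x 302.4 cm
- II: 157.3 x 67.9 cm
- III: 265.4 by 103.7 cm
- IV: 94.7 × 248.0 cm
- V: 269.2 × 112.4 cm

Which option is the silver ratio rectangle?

V

Ratios (long/short): I ≈ 2.361; II ≈ 2.317; III ≈ 2.559; IV ≈ 2.619; V ≈ 2.395.
silver ratio ≈ 2.414; option V is nearest (Δ 0.019).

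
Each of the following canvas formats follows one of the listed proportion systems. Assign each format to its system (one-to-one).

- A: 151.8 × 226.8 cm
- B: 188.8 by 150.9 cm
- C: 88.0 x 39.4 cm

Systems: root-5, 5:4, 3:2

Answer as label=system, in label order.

A=3:2, B=5:4, C=root-5

A = 226.8/151.8 ≈ 1.494 → 3:2 (1.500)
B = 188.8/150.9 ≈ 1.251 → 5:4 (1.250)
C = 88.0/39.4 ≈ 2.234 → root-5 (2.236)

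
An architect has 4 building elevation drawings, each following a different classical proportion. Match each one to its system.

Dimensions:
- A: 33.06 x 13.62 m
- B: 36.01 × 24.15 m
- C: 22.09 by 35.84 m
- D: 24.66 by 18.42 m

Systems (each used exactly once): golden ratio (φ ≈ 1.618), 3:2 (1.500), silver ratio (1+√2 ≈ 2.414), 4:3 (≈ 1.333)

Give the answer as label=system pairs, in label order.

Ratios: A ≈ 2.427; B ≈ 1.491; C ≈ 1.622; D ≈ 1.339.
Targets: golden ratio ≈ 1.618; 3:2 ≈ 1.500; silver ratio ≈ 2.414; 4:3 ≈ 1.333.

A=silver ratio, B=3:2, C=golden ratio, D=4:3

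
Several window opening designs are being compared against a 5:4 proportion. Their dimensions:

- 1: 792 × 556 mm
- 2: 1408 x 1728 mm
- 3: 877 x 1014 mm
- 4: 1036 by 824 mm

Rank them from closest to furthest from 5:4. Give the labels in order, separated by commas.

1: 792/556 ≈ 1.424 → |1.424 − 1.250| = 0.174
2: 1728/1408 ≈ 1.227 → |1.227 − 1.250| = 0.023
3: 1014/877 ≈ 1.156 → |1.156 − 1.250| = 0.094
4: 1036/824 ≈ 1.257 → |1.257 − 1.250| = 0.007

4, 2, 3, 1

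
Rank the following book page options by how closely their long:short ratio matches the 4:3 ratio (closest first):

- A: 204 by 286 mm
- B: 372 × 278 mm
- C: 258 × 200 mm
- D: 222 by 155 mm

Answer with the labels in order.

A: 286/204 ≈ 1.402 → |1.402 − 1.333| = 0.069
B: 372/278 ≈ 1.338 → |1.338 − 1.333| = 0.005
C: 258/200 ≈ 1.290 → |1.290 − 1.333| = 0.043
D: 222/155 ≈ 1.432 → |1.432 − 1.333| = 0.099

B, C, A, D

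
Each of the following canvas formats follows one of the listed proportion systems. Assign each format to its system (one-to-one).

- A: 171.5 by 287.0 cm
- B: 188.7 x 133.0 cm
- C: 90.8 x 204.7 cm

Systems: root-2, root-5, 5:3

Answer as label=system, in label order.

A=5:3, B=root-2, C=root-5

Ratios: A ≈ 1.673; B ≈ 1.419; C ≈ 2.254.
Targets: root-2 ≈ 1.414; root-5 ≈ 2.236; 5:3 ≈ 1.667.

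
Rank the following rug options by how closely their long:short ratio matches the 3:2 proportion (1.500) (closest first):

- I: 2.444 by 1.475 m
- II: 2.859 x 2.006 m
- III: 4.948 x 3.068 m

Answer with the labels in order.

I: 2.444/1.475 ≈ 1.657 → |1.657 − 1.500| = 0.157
II: 2.859/2.006 ≈ 1.425 → |1.425 − 1.500| = 0.075
III: 4.948/3.068 ≈ 1.613 → |1.613 − 1.500| = 0.113

II, III, I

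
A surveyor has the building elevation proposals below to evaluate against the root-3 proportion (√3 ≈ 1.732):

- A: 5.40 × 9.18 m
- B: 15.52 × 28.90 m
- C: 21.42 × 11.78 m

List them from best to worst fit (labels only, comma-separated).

A: 9.18/5.40 ≈ 1.700 → |1.700 − 1.732| = 0.032
B: 28.90/15.52 ≈ 1.862 → |1.862 − 1.732| = 0.130
C: 21.42/11.78 ≈ 1.818 → |1.818 − 1.732| = 0.086

A, C, B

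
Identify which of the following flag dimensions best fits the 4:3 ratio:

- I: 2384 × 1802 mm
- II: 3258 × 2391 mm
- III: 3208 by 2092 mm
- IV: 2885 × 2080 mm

I

Ratios (long/short): I ≈ 1.323; II ≈ 1.363; III ≈ 1.533; IV ≈ 1.387.
4:3 ≈ 1.333; option I is nearest (Δ 0.010).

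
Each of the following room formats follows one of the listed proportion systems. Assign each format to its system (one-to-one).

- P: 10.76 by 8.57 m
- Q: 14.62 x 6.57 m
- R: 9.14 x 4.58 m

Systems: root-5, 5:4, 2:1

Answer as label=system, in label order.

Ratios: P ≈ 1.256; Q ≈ 2.225; R ≈ 1.996.
Targets: root-5 ≈ 2.236; 5:4 ≈ 1.250; 2:1 ≈ 2.000.

P=5:4, Q=root-5, R=2:1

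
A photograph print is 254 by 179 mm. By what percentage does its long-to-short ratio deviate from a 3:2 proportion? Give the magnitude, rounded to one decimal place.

Ratio = 254 / 179 ≈ 1.4190.
Ideal 3:2 = 1.5000. |1.4190 − 1.5000| / 1.5000 ≈ 5.40% → 5.4%.

5.4%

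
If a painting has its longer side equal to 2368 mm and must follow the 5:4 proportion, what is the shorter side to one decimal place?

5:4 = 1.25000.
Shorter side = 2368 ÷ 1.25000 ≈ 1894.400 → 1894.4 mm.

1894.4 mm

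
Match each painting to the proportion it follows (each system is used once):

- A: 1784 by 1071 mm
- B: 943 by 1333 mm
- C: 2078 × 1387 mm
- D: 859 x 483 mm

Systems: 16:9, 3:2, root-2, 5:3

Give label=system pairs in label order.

A=5:3, B=root-2, C=3:2, D=16:9

A = 1784/1071 ≈ 1.666 → 5:3 (1.667)
B = 1333/943 ≈ 1.414 → root-2 (1.414)
C = 2078/1387 ≈ 1.498 → 3:2 (1.500)
D = 859/483 ≈ 1.778 → 16:9 (1.778)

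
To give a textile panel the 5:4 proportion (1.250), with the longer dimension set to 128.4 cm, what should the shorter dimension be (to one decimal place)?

5:4 = 1.25000.
Shorter side = 128.4 ÷ 1.25000 ≈ 102.720 → 102.7 cm.

102.7 cm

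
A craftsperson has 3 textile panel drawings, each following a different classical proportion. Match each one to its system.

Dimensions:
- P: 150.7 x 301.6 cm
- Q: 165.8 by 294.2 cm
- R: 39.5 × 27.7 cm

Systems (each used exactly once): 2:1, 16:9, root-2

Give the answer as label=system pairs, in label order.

Ratios: P ≈ 2.001; Q ≈ 1.774; R ≈ 1.426.
Targets: 2:1 ≈ 2.000; 16:9 ≈ 1.778; root-2 ≈ 1.414.

P=2:1, Q=16:9, R=root-2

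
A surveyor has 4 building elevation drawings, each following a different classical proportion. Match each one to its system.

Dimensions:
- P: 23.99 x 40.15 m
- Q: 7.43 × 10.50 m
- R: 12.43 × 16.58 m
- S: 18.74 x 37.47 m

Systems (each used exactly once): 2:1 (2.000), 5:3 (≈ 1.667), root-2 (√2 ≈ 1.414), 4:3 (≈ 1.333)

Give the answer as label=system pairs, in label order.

Ratios: P ≈ 1.674; Q ≈ 1.413; R ≈ 1.334; S ≈ 1.999.
Targets: 2:1 ≈ 2.000; 5:3 ≈ 1.667; root-2 ≈ 1.414; 4:3 ≈ 1.333.

P=5:3, Q=root-2, R=4:3, S=2:1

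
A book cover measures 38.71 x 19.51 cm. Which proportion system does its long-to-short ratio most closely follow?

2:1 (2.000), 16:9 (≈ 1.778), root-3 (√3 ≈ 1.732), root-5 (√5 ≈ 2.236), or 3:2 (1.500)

2:1

38.71/19.51 ≈ 1.984. Nearest candidates are 2:1 (2.000, off by 0.016) and 16:9 (1.778, off by 0.206).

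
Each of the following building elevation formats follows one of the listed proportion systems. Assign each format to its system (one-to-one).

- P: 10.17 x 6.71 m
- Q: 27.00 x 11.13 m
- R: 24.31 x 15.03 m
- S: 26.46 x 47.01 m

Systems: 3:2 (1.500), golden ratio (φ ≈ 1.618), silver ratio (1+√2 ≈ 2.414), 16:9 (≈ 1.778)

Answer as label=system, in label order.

Ratios: P ≈ 1.516; Q ≈ 2.426; R ≈ 1.617; S ≈ 1.777.
Targets: 3:2 ≈ 1.500; golden ratio ≈ 1.618; silver ratio ≈ 2.414; 16:9 ≈ 1.778.

P=3:2, Q=silver ratio, R=golden ratio, S=16:9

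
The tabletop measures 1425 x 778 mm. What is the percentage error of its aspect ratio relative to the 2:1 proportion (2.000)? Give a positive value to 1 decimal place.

8.4%

Ratio = 1425 / 778 ≈ 1.8316.
Ideal 2:1 = 2.0000. |1.8316 − 2.0000| / 2.0000 ≈ 8.42% → 8.4%.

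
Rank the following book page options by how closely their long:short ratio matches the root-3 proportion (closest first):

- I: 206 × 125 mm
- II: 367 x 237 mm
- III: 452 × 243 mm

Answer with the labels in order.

I: 206/125 ≈ 1.648 → |1.648 − 1.732| = 0.084
II: 367/237 ≈ 1.549 → |1.549 − 1.732| = 0.183
III: 452/243 ≈ 1.860 → |1.860 − 1.732| = 0.128

I, III, II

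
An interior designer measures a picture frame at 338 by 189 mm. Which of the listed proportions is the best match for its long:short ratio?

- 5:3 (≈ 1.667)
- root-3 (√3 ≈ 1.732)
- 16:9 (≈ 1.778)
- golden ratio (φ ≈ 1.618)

16:9

338/189 ≈ 1.788. Nearest candidates are 16:9 (1.778, off by 0.010) and root-3 (1.732, off by 0.056).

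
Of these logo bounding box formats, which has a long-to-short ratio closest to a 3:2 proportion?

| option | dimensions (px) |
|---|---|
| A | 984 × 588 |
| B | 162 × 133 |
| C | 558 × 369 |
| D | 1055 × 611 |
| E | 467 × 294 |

C

Target 3:2 ≈ 1.500.
A: 1.673 (Δ0.173)  B: 1.218 (Δ0.282)  C: 1.512 (Δ0.012)  D: 1.727 (Δ0.227)  E: 1.588 (Δ0.088)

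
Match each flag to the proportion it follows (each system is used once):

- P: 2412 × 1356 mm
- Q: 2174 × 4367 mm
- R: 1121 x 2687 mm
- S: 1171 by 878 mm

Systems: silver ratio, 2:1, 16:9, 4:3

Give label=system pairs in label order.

P=16:9, Q=2:1, R=silver ratio, S=4:3

P = 2412/1356 ≈ 1.779 → 16:9 (1.778)
Q = 4367/2174 ≈ 2.009 → 2:1 (2.000)
R = 2687/1121 ≈ 2.397 → silver ratio (2.414)
S = 1171/878 ≈ 1.334 → 4:3 (1.333)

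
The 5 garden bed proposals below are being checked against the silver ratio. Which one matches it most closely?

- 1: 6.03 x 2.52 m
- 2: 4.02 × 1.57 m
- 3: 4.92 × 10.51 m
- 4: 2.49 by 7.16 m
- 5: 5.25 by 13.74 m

1

Target silver ratio ≈ 2.414.
1: 2.393 (Δ0.021)  2: 2.561 (Δ0.147)  3: 2.136 (Δ0.278)  4: 2.876 (Δ0.462)  5: 2.617 (Δ0.203)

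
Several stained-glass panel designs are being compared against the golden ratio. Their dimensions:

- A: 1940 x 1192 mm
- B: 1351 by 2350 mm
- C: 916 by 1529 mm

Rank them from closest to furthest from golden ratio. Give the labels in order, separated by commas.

A, C, B

A: 1940/1192 ≈ 1.628 → |1.628 − 1.618| = 0.010
B: 2350/1351 ≈ 1.739 → |1.739 − 1.618| = 0.121
C: 1529/916 ≈ 1.669 → |1.669 − 1.618| = 0.051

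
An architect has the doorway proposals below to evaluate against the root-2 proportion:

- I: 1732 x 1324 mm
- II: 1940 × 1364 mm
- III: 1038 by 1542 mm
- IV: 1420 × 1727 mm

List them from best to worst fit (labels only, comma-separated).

II, III, I, IV

Ratios: I = 1732 / 1324 ≈ 1.308; II = 1940 / 1364 ≈ 1.422; III = 1542 / 1038 ≈ 1.486; IV = 1727 / 1420 ≈ 1.216.
|Δ from 1.414|: I 0.106; II 0.008; III 0.072; IV 0.198.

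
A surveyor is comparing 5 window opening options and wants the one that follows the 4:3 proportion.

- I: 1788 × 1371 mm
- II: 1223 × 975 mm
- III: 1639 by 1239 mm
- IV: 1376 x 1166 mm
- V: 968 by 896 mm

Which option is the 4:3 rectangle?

Target 4:3 ≈ 1.333.
I: 1.304 (Δ0.029)  II: 1.254 (Δ0.079)  III: 1.323 (Δ0.010)  IV: 1.180 (Δ0.153)  V: 1.080 (Δ0.253)

III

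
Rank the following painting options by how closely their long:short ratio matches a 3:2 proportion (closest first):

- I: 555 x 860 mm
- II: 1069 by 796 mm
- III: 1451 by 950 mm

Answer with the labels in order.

I: 860/555 ≈ 1.550 → |1.550 − 1.500| = 0.050
II: 1069/796 ≈ 1.343 → |1.343 − 1.500| = 0.157
III: 1451/950 ≈ 1.527 → |1.527 − 1.500| = 0.027

III, I, II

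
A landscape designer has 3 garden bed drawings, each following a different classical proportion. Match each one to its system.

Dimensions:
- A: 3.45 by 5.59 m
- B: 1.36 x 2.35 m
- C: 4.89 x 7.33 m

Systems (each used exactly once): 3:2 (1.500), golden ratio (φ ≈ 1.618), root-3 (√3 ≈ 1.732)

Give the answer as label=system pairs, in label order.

Ratios: A ≈ 1.620; B ≈ 1.728; C ≈ 1.499.
Targets: 3:2 ≈ 1.500; golden ratio ≈ 1.618; root-3 ≈ 1.732.

A=golden ratio, B=root-3, C=3:2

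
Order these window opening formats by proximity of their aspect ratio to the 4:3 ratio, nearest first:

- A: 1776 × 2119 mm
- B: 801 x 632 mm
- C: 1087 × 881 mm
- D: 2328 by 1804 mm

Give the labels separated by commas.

Ratios: A = 2119 / 1776 ≈ 1.193; B = 801 / 632 ≈ 1.267; C = 1087 / 881 ≈ 1.234; D = 2328 / 1804 ≈ 1.290.
|Δ from 1.333|: A 0.140; B 0.066; C 0.099; D 0.043.

D, B, C, A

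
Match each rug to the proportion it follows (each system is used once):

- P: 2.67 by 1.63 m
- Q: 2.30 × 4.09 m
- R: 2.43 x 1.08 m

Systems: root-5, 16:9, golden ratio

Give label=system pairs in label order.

Ratios: P ≈ 1.638; Q ≈ 1.778; R ≈ 2.250.
Targets: root-5 ≈ 2.236; 16:9 ≈ 1.778; golden ratio ≈ 1.618.

P=golden ratio, Q=16:9, R=root-5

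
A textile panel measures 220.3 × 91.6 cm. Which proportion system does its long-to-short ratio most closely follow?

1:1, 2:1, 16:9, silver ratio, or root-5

Ratio = 220.3 / 91.6 ≈ 2.405.
Distances: 1:1 1.000 (Δ 1.405); 2:1 2.000 (Δ 0.405); 16:9 1.778 (Δ 0.627); silver ratio 2.414 (Δ 0.009); root-5 2.236 (Δ 0.169).

silver ratio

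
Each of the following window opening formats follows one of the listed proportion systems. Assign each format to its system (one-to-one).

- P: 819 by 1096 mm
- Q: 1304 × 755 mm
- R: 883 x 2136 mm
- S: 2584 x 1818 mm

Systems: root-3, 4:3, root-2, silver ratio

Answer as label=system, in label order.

Ratios: P ≈ 1.338; Q ≈ 1.727; R ≈ 2.419; S ≈ 1.421.
Targets: root-3 ≈ 1.732; 4:3 ≈ 1.333; root-2 ≈ 1.414; silver ratio ≈ 2.414.

P=4:3, Q=root-3, R=silver ratio, S=root-2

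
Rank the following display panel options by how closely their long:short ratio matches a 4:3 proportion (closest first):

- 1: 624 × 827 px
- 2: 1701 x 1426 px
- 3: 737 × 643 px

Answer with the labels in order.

1, 2, 3

1: 827/624 ≈ 1.325 → |1.325 − 1.333| = 0.008
2: 1701/1426 ≈ 1.193 → |1.193 − 1.333| = 0.140
3: 737/643 ≈ 1.146 → |1.146 − 1.333| = 0.187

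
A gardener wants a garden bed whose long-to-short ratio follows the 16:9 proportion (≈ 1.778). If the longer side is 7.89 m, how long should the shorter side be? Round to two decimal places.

16:9 ≈ 1.77778.
Shorter side = 7.89 ÷ 1.77778 ≈ 4.4381 → 4.44 m.

4.44 m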